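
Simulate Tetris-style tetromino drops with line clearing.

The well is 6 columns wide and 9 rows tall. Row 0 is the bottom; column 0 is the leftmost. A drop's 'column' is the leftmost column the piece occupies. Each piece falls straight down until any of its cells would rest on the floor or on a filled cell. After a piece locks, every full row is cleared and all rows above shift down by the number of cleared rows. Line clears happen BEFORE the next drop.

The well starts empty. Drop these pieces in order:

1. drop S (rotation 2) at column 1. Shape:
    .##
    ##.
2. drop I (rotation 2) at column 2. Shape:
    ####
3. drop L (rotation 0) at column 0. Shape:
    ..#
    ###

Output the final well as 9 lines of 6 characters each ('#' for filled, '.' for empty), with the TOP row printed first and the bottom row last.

Answer: ......
......
......
......
..#...
###...
..####
..##..
.##...

Derivation:
Drop 1: S rot2 at col 1 lands with bottom-row=0; cleared 0 line(s) (total 0); column heights now [0 1 2 2 0 0], max=2
Drop 2: I rot2 at col 2 lands with bottom-row=2; cleared 0 line(s) (total 0); column heights now [0 1 3 3 3 3], max=3
Drop 3: L rot0 at col 0 lands with bottom-row=3; cleared 0 line(s) (total 0); column heights now [4 4 5 3 3 3], max=5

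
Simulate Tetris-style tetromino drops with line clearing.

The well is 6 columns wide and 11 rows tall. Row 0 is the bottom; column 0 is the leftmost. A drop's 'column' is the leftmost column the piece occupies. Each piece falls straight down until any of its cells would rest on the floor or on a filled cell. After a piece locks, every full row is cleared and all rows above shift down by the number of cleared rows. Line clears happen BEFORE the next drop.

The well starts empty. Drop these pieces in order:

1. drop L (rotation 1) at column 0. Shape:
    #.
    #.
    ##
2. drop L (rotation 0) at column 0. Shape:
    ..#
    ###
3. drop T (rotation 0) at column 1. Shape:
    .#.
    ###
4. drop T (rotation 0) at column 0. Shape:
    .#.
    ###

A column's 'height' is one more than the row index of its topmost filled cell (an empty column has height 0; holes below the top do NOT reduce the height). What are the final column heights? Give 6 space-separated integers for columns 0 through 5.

Answer: 8 9 8 6 0 0

Derivation:
Drop 1: L rot1 at col 0 lands with bottom-row=0; cleared 0 line(s) (total 0); column heights now [3 1 0 0 0 0], max=3
Drop 2: L rot0 at col 0 lands with bottom-row=3; cleared 0 line(s) (total 0); column heights now [4 4 5 0 0 0], max=5
Drop 3: T rot0 at col 1 lands with bottom-row=5; cleared 0 line(s) (total 0); column heights now [4 6 7 6 0 0], max=7
Drop 4: T rot0 at col 0 lands with bottom-row=7; cleared 0 line(s) (total 0); column heights now [8 9 8 6 0 0], max=9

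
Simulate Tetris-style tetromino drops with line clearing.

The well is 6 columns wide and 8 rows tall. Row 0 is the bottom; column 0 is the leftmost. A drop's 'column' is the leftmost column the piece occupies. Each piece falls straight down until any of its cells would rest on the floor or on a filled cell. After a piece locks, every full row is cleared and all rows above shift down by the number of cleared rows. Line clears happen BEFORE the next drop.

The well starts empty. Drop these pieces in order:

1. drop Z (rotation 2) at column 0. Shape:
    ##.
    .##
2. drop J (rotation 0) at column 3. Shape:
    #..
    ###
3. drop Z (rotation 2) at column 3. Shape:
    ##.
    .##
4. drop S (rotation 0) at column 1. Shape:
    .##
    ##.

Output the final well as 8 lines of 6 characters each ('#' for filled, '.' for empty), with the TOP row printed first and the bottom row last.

Drop 1: Z rot2 at col 0 lands with bottom-row=0; cleared 0 line(s) (total 0); column heights now [2 2 1 0 0 0], max=2
Drop 2: J rot0 at col 3 lands with bottom-row=0; cleared 0 line(s) (total 0); column heights now [2 2 1 2 1 1], max=2
Drop 3: Z rot2 at col 3 lands with bottom-row=1; cleared 0 line(s) (total 0); column heights now [2 2 1 3 3 2], max=3
Drop 4: S rot0 at col 1 lands with bottom-row=2; cleared 0 line(s) (total 0); column heights now [2 3 4 4 3 2], max=4

Answer: ......
......
......
......
..##..
.####.
##.###
.#####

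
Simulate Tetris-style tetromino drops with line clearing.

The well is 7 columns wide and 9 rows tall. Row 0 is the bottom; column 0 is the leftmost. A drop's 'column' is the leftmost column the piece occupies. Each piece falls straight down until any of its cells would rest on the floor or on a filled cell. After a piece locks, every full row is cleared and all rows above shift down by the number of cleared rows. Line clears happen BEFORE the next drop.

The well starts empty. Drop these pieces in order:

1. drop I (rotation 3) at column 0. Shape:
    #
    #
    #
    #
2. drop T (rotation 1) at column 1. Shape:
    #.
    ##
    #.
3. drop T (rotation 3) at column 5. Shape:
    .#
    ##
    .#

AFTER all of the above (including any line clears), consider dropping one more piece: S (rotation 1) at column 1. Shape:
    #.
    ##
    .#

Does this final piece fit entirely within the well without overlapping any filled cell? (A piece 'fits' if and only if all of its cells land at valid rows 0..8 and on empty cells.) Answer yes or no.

Answer: yes

Derivation:
Drop 1: I rot3 at col 0 lands with bottom-row=0; cleared 0 line(s) (total 0); column heights now [4 0 0 0 0 0 0], max=4
Drop 2: T rot1 at col 1 lands with bottom-row=0; cleared 0 line(s) (total 0); column heights now [4 3 2 0 0 0 0], max=4
Drop 3: T rot3 at col 5 lands with bottom-row=0; cleared 0 line(s) (total 0); column heights now [4 3 2 0 0 2 3], max=4
Test piece S rot1 at col 1 (width 2): heights before test = [4 3 2 0 0 2 3]; fits = True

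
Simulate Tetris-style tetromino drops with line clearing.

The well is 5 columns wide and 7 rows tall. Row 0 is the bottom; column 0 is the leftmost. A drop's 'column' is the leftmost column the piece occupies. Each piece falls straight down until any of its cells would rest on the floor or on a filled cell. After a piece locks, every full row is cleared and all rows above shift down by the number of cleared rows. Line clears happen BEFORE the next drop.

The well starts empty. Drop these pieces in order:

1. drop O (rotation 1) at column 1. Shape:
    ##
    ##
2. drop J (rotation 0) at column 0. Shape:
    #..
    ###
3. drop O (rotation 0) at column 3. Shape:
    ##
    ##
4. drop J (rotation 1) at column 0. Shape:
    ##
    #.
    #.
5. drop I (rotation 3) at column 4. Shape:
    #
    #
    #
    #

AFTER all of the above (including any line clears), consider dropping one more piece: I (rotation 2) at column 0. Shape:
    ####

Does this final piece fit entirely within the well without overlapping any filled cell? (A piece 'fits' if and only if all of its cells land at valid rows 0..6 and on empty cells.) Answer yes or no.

Drop 1: O rot1 at col 1 lands with bottom-row=0; cleared 0 line(s) (total 0); column heights now [0 2 2 0 0], max=2
Drop 2: J rot0 at col 0 lands with bottom-row=2; cleared 0 line(s) (total 0); column heights now [4 3 3 0 0], max=4
Drop 3: O rot0 at col 3 lands with bottom-row=0; cleared 0 line(s) (total 0); column heights now [4 3 3 2 2], max=4
Drop 4: J rot1 at col 0 lands with bottom-row=4; cleared 0 line(s) (total 0); column heights now [7 7 3 2 2], max=7
Drop 5: I rot3 at col 4 lands with bottom-row=2; cleared 0 line(s) (total 0); column heights now [7 7 3 2 6], max=7
Test piece I rot2 at col 0 (width 4): heights before test = [7 7 3 2 6]; fits = False

Answer: no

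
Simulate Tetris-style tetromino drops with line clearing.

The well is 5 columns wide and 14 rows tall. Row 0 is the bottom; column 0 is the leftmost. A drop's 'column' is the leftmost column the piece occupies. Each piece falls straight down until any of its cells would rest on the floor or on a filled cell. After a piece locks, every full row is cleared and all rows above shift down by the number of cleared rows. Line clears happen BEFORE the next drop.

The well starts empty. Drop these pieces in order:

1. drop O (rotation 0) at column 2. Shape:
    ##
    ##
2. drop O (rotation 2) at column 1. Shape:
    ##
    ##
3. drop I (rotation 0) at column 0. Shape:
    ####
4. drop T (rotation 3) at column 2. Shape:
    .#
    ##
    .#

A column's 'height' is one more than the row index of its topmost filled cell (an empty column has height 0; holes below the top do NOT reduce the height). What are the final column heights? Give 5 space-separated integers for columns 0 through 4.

Drop 1: O rot0 at col 2 lands with bottom-row=0; cleared 0 line(s) (total 0); column heights now [0 0 2 2 0], max=2
Drop 2: O rot2 at col 1 lands with bottom-row=2; cleared 0 line(s) (total 0); column heights now [0 4 4 2 0], max=4
Drop 3: I rot0 at col 0 lands with bottom-row=4; cleared 0 line(s) (total 0); column heights now [5 5 5 5 0], max=5
Drop 4: T rot3 at col 2 lands with bottom-row=5; cleared 0 line(s) (total 0); column heights now [5 5 7 8 0], max=8

Answer: 5 5 7 8 0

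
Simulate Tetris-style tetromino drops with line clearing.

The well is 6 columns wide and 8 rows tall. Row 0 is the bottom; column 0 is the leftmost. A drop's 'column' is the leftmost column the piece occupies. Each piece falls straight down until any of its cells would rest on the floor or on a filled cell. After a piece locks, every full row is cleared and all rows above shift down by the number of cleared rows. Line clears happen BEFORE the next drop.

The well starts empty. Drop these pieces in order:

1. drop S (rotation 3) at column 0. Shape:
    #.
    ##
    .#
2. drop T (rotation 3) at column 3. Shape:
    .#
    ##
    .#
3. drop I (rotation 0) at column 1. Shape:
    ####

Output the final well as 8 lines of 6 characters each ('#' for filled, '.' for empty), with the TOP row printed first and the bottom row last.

Drop 1: S rot3 at col 0 lands with bottom-row=0; cleared 0 line(s) (total 0); column heights now [3 2 0 0 0 0], max=3
Drop 2: T rot3 at col 3 lands with bottom-row=0; cleared 0 line(s) (total 0); column heights now [3 2 0 2 3 0], max=3
Drop 3: I rot0 at col 1 lands with bottom-row=3; cleared 0 line(s) (total 0); column heights now [3 4 4 4 4 0], max=4

Answer: ......
......
......
......
.####.
#...#.
##.##.
.#..#.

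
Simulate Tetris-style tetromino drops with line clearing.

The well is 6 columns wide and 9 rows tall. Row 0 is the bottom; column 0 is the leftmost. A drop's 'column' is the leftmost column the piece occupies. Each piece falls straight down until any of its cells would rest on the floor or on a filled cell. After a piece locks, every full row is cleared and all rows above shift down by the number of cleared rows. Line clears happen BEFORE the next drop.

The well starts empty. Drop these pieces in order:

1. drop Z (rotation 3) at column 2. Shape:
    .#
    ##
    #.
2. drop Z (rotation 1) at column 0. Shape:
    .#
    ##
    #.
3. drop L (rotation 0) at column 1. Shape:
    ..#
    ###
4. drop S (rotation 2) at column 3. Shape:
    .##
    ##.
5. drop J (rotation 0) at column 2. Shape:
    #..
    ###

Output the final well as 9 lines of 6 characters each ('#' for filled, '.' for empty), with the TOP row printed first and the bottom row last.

Drop 1: Z rot3 at col 2 lands with bottom-row=0; cleared 0 line(s) (total 0); column heights now [0 0 2 3 0 0], max=3
Drop 2: Z rot1 at col 0 lands with bottom-row=0; cleared 0 line(s) (total 0); column heights now [2 3 2 3 0 0], max=3
Drop 3: L rot0 at col 1 lands with bottom-row=3; cleared 0 line(s) (total 0); column heights now [2 4 4 5 0 0], max=5
Drop 4: S rot2 at col 3 lands with bottom-row=5; cleared 0 line(s) (total 0); column heights now [2 4 4 6 7 7], max=7
Drop 5: J rot0 at col 2 lands with bottom-row=7; cleared 0 line(s) (total 0); column heights now [2 4 9 8 8 7], max=9

Answer: ..#...
..###.
....##
...##.
...#..
.###..
.#.#..
####..
#.#...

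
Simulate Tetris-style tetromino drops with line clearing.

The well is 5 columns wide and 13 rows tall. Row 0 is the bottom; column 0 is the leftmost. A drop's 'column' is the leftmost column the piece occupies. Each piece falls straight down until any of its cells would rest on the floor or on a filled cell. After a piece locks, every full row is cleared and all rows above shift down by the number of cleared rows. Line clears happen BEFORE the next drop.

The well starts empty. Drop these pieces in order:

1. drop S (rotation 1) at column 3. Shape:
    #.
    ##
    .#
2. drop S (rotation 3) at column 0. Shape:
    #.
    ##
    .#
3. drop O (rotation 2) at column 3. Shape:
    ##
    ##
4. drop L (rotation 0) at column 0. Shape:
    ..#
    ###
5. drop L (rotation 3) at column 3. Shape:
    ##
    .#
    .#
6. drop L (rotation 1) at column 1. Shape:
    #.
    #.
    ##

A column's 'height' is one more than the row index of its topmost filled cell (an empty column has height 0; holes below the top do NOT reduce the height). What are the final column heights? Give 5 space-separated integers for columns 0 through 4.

Drop 1: S rot1 at col 3 lands with bottom-row=0; cleared 0 line(s) (total 0); column heights now [0 0 0 3 2], max=3
Drop 2: S rot3 at col 0 lands with bottom-row=0; cleared 0 line(s) (total 0); column heights now [3 2 0 3 2], max=3
Drop 3: O rot2 at col 3 lands with bottom-row=3; cleared 0 line(s) (total 0); column heights now [3 2 0 5 5], max=5
Drop 4: L rot0 at col 0 lands with bottom-row=3; cleared 1 line(s) (total 1); column heights now [3 2 4 4 4], max=4
Drop 5: L rot3 at col 3 lands with bottom-row=4; cleared 0 line(s) (total 1); column heights now [3 2 4 7 7], max=7
Drop 6: L rot1 at col 1 lands with bottom-row=4; cleared 0 line(s) (total 1); column heights now [3 7 5 7 7], max=7

Answer: 3 7 5 7 7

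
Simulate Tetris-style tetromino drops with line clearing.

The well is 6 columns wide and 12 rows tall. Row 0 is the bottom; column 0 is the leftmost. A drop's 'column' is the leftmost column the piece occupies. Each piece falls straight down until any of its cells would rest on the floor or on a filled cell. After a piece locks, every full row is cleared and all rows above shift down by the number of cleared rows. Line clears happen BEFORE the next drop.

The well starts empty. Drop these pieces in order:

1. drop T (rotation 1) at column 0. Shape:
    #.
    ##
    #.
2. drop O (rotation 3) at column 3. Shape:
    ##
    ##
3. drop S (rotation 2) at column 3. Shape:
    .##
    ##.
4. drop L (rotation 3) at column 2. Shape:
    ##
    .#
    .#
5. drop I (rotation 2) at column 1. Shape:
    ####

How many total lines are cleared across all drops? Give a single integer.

Drop 1: T rot1 at col 0 lands with bottom-row=0; cleared 0 line(s) (total 0); column heights now [3 2 0 0 0 0], max=3
Drop 2: O rot3 at col 3 lands with bottom-row=0; cleared 0 line(s) (total 0); column heights now [3 2 0 2 2 0], max=3
Drop 3: S rot2 at col 3 lands with bottom-row=2; cleared 0 line(s) (total 0); column heights now [3 2 0 3 4 4], max=4
Drop 4: L rot3 at col 2 lands with bottom-row=3; cleared 0 line(s) (total 0); column heights now [3 2 6 6 4 4], max=6
Drop 5: I rot2 at col 1 lands with bottom-row=6; cleared 0 line(s) (total 0); column heights now [3 7 7 7 7 4], max=7

Answer: 0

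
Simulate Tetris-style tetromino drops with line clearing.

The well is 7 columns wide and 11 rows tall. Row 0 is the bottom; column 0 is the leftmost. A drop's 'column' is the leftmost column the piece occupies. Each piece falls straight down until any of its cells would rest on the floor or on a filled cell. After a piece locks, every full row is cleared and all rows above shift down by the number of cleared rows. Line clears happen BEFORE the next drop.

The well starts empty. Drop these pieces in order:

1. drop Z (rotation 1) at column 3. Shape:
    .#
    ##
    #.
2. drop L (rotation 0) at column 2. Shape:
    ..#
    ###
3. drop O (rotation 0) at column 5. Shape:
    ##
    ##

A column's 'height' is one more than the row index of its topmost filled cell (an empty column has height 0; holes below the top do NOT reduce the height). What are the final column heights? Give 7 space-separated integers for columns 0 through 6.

Drop 1: Z rot1 at col 3 lands with bottom-row=0; cleared 0 line(s) (total 0); column heights now [0 0 0 2 3 0 0], max=3
Drop 2: L rot0 at col 2 lands with bottom-row=3; cleared 0 line(s) (total 0); column heights now [0 0 4 4 5 0 0], max=5
Drop 3: O rot0 at col 5 lands with bottom-row=0; cleared 0 line(s) (total 0); column heights now [0 0 4 4 5 2 2], max=5

Answer: 0 0 4 4 5 2 2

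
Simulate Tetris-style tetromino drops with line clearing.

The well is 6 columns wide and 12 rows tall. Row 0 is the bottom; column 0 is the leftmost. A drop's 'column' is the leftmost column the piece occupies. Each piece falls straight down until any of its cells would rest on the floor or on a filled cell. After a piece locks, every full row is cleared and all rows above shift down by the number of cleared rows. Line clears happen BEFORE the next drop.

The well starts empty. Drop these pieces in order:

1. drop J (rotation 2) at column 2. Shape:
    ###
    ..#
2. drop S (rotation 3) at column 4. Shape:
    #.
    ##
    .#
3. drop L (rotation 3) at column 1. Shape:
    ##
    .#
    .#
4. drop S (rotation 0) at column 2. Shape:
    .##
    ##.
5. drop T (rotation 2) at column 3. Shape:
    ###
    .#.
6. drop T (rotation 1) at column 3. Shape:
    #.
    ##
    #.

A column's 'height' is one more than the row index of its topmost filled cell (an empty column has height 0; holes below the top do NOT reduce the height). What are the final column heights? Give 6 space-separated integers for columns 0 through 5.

Drop 1: J rot2 at col 2 lands with bottom-row=0; cleared 0 line(s) (total 0); column heights now [0 0 2 2 2 0], max=2
Drop 2: S rot3 at col 4 lands with bottom-row=1; cleared 0 line(s) (total 0); column heights now [0 0 2 2 4 3], max=4
Drop 3: L rot3 at col 1 lands with bottom-row=2; cleared 0 line(s) (total 0); column heights now [0 5 5 2 4 3], max=5
Drop 4: S rot0 at col 2 lands with bottom-row=5; cleared 0 line(s) (total 0); column heights now [0 5 6 7 7 3], max=7
Drop 5: T rot2 at col 3 lands with bottom-row=7; cleared 0 line(s) (total 0); column heights now [0 5 6 9 9 9], max=9
Drop 6: T rot1 at col 3 lands with bottom-row=9; cleared 0 line(s) (total 0); column heights now [0 5 6 12 11 9], max=12

Answer: 0 5 6 12 11 9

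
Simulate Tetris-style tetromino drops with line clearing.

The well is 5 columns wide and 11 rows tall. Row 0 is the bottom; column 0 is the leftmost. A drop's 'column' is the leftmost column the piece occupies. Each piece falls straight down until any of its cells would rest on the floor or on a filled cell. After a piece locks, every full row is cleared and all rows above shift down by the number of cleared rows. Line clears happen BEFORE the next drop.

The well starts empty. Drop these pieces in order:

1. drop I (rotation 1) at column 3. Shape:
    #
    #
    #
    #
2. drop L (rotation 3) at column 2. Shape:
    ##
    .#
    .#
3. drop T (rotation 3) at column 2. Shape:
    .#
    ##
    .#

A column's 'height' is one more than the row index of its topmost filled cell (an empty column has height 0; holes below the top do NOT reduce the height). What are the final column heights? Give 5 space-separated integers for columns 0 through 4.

Answer: 0 0 9 10 0

Derivation:
Drop 1: I rot1 at col 3 lands with bottom-row=0; cleared 0 line(s) (total 0); column heights now [0 0 0 4 0], max=4
Drop 2: L rot3 at col 2 lands with bottom-row=4; cleared 0 line(s) (total 0); column heights now [0 0 7 7 0], max=7
Drop 3: T rot3 at col 2 lands with bottom-row=7; cleared 0 line(s) (total 0); column heights now [0 0 9 10 0], max=10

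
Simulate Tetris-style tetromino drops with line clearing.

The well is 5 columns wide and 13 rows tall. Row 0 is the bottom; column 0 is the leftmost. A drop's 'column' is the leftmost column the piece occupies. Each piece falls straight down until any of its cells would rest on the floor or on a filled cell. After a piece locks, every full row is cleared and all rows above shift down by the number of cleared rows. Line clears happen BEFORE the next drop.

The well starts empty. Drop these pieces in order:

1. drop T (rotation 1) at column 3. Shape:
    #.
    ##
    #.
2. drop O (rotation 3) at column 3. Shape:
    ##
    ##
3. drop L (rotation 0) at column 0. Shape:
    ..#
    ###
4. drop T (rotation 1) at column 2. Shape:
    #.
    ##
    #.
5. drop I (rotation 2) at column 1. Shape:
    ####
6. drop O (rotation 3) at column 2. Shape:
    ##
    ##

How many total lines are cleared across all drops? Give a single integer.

Answer: 0

Derivation:
Drop 1: T rot1 at col 3 lands with bottom-row=0; cleared 0 line(s) (total 0); column heights now [0 0 0 3 2], max=3
Drop 2: O rot3 at col 3 lands with bottom-row=3; cleared 0 line(s) (total 0); column heights now [0 0 0 5 5], max=5
Drop 3: L rot0 at col 0 lands with bottom-row=0; cleared 0 line(s) (total 0); column heights now [1 1 2 5 5], max=5
Drop 4: T rot1 at col 2 lands with bottom-row=4; cleared 0 line(s) (total 0); column heights now [1 1 7 6 5], max=7
Drop 5: I rot2 at col 1 lands with bottom-row=7; cleared 0 line(s) (total 0); column heights now [1 8 8 8 8], max=8
Drop 6: O rot3 at col 2 lands with bottom-row=8; cleared 0 line(s) (total 0); column heights now [1 8 10 10 8], max=10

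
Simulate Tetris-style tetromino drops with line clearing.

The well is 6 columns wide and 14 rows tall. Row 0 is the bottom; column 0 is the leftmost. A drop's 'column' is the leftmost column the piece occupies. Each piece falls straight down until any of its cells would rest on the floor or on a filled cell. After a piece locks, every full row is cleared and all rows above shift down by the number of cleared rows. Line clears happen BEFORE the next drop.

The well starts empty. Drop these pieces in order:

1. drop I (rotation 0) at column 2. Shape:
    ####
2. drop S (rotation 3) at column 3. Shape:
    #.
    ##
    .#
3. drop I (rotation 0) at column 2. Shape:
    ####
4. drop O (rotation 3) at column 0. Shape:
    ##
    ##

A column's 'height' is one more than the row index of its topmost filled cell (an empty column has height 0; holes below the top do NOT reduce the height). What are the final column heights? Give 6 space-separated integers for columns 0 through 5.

Drop 1: I rot0 at col 2 lands with bottom-row=0; cleared 0 line(s) (total 0); column heights now [0 0 1 1 1 1], max=1
Drop 2: S rot3 at col 3 lands with bottom-row=1; cleared 0 line(s) (total 0); column heights now [0 0 1 4 3 1], max=4
Drop 3: I rot0 at col 2 lands with bottom-row=4; cleared 0 line(s) (total 0); column heights now [0 0 5 5 5 5], max=5
Drop 4: O rot3 at col 0 lands with bottom-row=0; cleared 1 line(s) (total 1); column heights now [1 1 4 4 4 4], max=4

Answer: 1 1 4 4 4 4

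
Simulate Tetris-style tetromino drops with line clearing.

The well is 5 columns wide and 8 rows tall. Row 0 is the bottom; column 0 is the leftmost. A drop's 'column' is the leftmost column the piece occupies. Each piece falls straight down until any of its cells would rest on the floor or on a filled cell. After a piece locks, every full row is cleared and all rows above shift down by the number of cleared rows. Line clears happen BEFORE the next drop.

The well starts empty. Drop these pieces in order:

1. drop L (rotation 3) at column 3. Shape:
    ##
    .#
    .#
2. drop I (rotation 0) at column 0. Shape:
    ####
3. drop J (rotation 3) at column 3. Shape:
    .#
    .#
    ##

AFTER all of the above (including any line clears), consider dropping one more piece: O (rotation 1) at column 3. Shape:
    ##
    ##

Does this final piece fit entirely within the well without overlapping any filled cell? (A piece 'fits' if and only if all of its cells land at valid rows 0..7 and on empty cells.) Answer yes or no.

Drop 1: L rot3 at col 3 lands with bottom-row=0; cleared 0 line(s) (total 0); column heights now [0 0 0 3 3], max=3
Drop 2: I rot0 at col 0 lands with bottom-row=3; cleared 0 line(s) (total 0); column heights now [4 4 4 4 3], max=4
Drop 3: J rot3 at col 3 lands with bottom-row=4; cleared 0 line(s) (total 0); column heights now [4 4 4 5 7], max=7
Test piece O rot1 at col 3 (width 2): heights before test = [4 4 4 5 7]; fits = False

Answer: no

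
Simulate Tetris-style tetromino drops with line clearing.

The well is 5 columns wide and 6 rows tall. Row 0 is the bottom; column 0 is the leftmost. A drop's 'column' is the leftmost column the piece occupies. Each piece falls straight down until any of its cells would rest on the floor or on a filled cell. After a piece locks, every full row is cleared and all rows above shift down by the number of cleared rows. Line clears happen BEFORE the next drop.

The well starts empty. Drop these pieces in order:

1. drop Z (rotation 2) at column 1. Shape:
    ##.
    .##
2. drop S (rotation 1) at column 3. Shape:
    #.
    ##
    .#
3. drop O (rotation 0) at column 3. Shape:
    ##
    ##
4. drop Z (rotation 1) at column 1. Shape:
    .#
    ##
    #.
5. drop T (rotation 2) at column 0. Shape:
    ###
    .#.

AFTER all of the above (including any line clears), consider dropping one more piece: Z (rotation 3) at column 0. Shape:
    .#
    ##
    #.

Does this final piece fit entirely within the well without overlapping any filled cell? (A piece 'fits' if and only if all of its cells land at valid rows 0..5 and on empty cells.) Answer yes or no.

Answer: no

Derivation:
Drop 1: Z rot2 at col 1 lands with bottom-row=0; cleared 0 line(s) (total 0); column heights now [0 2 2 1 0], max=2
Drop 2: S rot1 at col 3 lands with bottom-row=0; cleared 0 line(s) (total 0); column heights now [0 2 2 3 2], max=3
Drop 3: O rot0 at col 3 lands with bottom-row=3; cleared 0 line(s) (total 0); column heights now [0 2 2 5 5], max=5
Drop 4: Z rot1 at col 1 lands with bottom-row=2; cleared 0 line(s) (total 0); column heights now [0 4 5 5 5], max=5
Drop 5: T rot2 at col 0 lands with bottom-row=4; cleared 0 line(s) (total 0); column heights now [6 6 6 5 5], max=6
Test piece Z rot3 at col 0 (width 2): heights before test = [6 6 6 5 5]; fits = False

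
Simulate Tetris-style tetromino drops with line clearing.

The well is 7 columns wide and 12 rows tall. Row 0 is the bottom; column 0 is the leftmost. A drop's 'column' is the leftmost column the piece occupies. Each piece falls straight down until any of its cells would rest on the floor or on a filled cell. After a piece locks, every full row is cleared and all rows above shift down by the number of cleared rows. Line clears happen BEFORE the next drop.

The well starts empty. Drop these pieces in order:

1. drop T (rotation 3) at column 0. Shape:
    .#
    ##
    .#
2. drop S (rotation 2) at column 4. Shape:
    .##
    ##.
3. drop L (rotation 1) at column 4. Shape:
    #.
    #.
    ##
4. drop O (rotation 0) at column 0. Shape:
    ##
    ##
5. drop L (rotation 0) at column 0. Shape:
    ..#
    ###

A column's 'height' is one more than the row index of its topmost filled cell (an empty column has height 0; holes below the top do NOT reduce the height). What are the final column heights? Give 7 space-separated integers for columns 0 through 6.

Answer: 6 6 7 0 5 3 2

Derivation:
Drop 1: T rot3 at col 0 lands with bottom-row=0; cleared 0 line(s) (total 0); column heights now [2 3 0 0 0 0 0], max=3
Drop 2: S rot2 at col 4 lands with bottom-row=0; cleared 0 line(s) (total 0); column heights now [2 3 0 0 1 2 2], max=3
Drop 3: L rot1 at col 4 lands with bottom-row=2; cleared 0 line(s) (total 0); column heights now [2 3 0 0 5 3 2], max=5
Drop 4: O rot0 at col 0 lands with bottom-row=3; cleared 0 line(s) (total 0); column heights now [5 5 0 0 5 3 2], max=5
Drop 5: L rot0 at col 0 lands with bottom-row=5; cleared 0 line(s) (total 0); column heights now [6 6 7 0 5 3 2], max=7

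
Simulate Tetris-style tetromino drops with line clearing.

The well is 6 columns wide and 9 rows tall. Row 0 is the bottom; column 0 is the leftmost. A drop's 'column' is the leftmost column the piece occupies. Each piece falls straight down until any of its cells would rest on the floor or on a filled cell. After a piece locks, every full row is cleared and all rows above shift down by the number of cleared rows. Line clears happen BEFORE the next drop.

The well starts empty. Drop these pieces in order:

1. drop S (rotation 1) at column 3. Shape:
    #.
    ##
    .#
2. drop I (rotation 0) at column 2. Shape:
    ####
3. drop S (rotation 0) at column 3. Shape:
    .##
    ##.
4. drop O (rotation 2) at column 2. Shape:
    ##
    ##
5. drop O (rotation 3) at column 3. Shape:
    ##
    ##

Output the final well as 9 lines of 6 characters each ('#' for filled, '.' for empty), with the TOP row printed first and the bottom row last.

Answer: ...##.
...##.
..##..
..####
...##.
..####
...#..
...##.
....#.

Derivation:
Drop 1: S rot1 at col 3 lands with bottom-row=0; cleared 0 line(s) (total 0); column heights now [0 0 0 3 2 0], max=3
Drop 2: I rot0 at col 2 lands with bottom-row=3; cleared 0 line(s) (total 0); column heights now [0 0 4 4 4 4], max=4
Drop 3: S rot0 at col 3 lands with bottom-row=4; cleared 0 line(s) (total 0); column heights now [0 0 4 5 6 6], max=6
Drop 4: O rot2 at col 2 lands with bottom-row=5; cleared 0 line(s) (total 0); column heights now [0 0 7 7 6 6], max=7
Drop 5: O rot3 at col 3 lands with bottom-row=7; cleared 0 line(s) (total 0); column heights now [0 0 7 9 9 6], max=9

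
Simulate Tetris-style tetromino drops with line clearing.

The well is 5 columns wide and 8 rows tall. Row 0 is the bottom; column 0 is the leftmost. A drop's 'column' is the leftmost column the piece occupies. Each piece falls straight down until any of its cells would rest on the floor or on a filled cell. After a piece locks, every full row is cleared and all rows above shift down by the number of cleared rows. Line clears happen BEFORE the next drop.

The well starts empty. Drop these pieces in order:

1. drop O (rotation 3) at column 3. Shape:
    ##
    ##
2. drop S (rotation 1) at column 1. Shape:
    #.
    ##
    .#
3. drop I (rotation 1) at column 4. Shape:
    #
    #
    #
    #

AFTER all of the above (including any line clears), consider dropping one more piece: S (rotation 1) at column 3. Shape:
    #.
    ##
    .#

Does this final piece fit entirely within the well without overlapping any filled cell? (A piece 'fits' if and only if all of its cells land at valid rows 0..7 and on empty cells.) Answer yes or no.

Answer: no

Derivation:
Drop 1: O rot3 at col 3 lands with bottom-row=0; cleared 0 line(s) (total 0); column heights now [0 0 0 2 2], max=2
Drop 2: S rot1 at col 1 lands with bottom-row=0; cleared 0 line(s) (total 0); column heights now [0 3 2 2 2], max=3
Drop 3: I rot1 at col 4 lands with bottom-row=2; cleared 0 line(s) (total 0); column heights now [0 3 2 2 6], max=6
Test piece S rot1 at col 3 (width 2): heights before test = [0 3 2 2 6]; fits = False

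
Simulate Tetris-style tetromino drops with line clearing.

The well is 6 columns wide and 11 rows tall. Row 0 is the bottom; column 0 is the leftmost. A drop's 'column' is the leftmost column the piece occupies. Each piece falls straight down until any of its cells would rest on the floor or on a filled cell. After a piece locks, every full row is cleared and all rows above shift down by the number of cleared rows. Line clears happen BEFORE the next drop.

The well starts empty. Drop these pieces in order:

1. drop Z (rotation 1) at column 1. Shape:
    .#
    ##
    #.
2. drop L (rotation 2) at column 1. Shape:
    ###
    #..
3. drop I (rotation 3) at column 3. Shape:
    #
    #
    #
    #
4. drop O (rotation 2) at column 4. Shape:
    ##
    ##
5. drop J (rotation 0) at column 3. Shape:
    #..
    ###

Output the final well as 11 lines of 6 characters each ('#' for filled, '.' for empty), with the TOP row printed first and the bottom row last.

Drop 1: Z rot1 at col 1 lands with bottom-row=0; cleared 0 line(s) (total 0); column heights now [0 2 3 0 0 0], max=3
Drop 2: L rot2 at col 1 lands with bottom-row=2; cleared 0 line(s) (total 0); column heights now [0 4 4 4 0 0], max=4
Drop 3: I rot3 at col 3 lands with bottom-row=4; cleared 0 line(s) (total 0); column heights now [0 4 4 8 0 0], max=8
Drop 4: O rot2 at col 4 lands with bottom-row=0; cleared 0 line(s) (total 0); column heights now [0 4 4 8 2 2], max=8
Drop 5: J rot0 at col 3 lands with bottom-row=8; cleared 0 line(s) (total 0); column heights now [0 4 4 10 9 9], max=10

Answer: ......
...#..
...###
...#..
...#..
...#..
...#..
.###..
.##...
.##.##
.#..##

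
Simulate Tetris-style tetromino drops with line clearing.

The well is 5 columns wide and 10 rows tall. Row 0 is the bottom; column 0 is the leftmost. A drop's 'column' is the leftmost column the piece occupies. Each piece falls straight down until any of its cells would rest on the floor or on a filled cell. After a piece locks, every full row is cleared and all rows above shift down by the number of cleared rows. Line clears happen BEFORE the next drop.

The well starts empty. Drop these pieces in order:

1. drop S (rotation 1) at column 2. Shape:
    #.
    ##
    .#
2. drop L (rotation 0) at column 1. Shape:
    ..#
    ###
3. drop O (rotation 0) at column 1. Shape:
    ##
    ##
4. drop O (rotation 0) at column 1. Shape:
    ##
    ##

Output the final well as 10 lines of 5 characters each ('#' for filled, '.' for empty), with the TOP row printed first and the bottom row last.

Drop 1: S rot1 at col 2 lands with bottom-row=0; cleared 0 line(s) (total 0); column heights now [0 0 3 2 0], max=3
Drop 2: L rot0 at col 1 lands with bottom-row=3; cleared 0 line(s) (total 0); column heights now [0 4 4 5 0], max=5
Drop 3: O rot0 at col 1 lands with bottom-row=4; cleared 0 line(s) (total 0); column heights now [0 6 6 5 0], max=6
Drop 4: O rot0 at col 1 lands with bottom-row=6; cleared 0 line(s) (total 0); column heights now [0 8 8 5 0], max=8

Answer: .....
.....
.##..
.##..
.##..
.###.
.###.
..#..
..##.
...#.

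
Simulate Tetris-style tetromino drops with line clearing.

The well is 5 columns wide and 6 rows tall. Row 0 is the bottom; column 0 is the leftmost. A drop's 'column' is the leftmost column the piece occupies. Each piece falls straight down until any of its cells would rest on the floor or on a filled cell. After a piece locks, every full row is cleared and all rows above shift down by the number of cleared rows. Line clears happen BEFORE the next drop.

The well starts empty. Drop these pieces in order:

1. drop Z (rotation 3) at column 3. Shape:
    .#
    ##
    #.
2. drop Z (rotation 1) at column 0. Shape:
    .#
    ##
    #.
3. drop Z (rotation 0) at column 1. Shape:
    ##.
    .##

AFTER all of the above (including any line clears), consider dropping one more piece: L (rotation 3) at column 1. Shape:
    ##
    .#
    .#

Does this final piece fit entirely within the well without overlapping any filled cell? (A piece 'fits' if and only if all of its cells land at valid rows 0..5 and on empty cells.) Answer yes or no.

Drop 1: Z rot3 at col 3 lands with bottom-row=0; cleared 0 line(s) (total 0); column heights now [0 0 0 2 3], max=3
Drop 2: Z rot1 at col 0 lands with bottom-row=0; cleared 0 line(s) (total 0); column heights now [2 3 0 2 3], max=3
Drop 3: Z rot0 at col 1 lands with bottom-row=2; cleared 0 line(s) (total 0); column heights now [2 4 4 3 3], max=4
Test piece L rot3 at col 1 (width 2): heights before test = [2 4 4 3 3]; fits = False

Answer: no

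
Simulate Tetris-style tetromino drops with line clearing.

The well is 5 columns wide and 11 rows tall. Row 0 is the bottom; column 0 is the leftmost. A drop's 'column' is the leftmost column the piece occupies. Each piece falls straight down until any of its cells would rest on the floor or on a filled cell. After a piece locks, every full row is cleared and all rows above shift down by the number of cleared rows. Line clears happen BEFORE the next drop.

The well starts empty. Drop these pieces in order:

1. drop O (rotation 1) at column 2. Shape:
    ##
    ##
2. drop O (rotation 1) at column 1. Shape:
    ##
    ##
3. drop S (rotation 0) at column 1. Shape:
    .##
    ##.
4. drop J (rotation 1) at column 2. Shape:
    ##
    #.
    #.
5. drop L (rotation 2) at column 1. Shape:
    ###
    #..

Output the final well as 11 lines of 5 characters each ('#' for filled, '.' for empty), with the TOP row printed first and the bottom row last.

Drop 1: O rot1 at col 2 lands with bottom-row=0; cleared 0 line(s) (total 0); column heights now [0 0 2 2 0], max=2
Drop 2: O rot1 at col 1 lands with bottom-row=2; cleared 0 line(s) (total 0); column heights now [0 4 4 2 0], max=4
Drop 3: S rot0 at col 1 lands with bottom-row=4; cleared 0 line(s) (total 0); column heights now [0 5 6 6 0], max=6
Drop 4: J rot1 at col 2 lands with bottom-row=6; cleared 0 line(s) (total 0); column heights now [0 5 9 9 0], max=9
Drop 5: L rot2 at col 1 lands with bottom-row=8; cleared 0 line(s) (total 0); column heights now [0 10 10 10 0], max=10

Answer: .....
.###.
.###.
..#..
..#..
..##.
.##..
.##..
.##..
..##.
..##.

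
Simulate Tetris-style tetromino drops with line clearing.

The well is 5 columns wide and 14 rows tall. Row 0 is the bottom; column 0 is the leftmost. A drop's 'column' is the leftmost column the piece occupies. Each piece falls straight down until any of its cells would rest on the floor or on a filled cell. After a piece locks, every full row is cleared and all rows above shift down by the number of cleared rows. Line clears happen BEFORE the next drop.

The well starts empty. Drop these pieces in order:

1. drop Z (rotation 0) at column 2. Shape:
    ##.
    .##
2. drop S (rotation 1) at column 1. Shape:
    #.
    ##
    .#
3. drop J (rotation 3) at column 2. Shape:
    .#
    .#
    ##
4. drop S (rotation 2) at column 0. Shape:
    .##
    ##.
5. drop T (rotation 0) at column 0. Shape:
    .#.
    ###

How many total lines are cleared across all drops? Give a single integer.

Answer: 0

Derivation:
Drop 1: Z rot0 at col 2 lands with bottom-row=0; cleared 0 line(s) (total 0); column heights now [0 0 2 2 1], max=2
Drop 2: S rot1 at col 1 lands with bottom-row=2; cleared 0 line(s) (total 0); column heights now [0 5 4 2 1], max=5
Drop 3: J rot3 at col 2 lands with bottom-row=4; cleared 0 line(s) (total 0); column heights now [0 5 5 7 1], max=7
Drop 4: S rot2 at col 0 lands with bottom-row=5; cleared 0 line(s) (total 0); column heights now [6 7 7 7 1], max=7
Drop 5: T rot0 at col 0 lands with bottom-row=7; cleared 0 line(s) (total 0); column heights now [8 9 8 7 1], max=9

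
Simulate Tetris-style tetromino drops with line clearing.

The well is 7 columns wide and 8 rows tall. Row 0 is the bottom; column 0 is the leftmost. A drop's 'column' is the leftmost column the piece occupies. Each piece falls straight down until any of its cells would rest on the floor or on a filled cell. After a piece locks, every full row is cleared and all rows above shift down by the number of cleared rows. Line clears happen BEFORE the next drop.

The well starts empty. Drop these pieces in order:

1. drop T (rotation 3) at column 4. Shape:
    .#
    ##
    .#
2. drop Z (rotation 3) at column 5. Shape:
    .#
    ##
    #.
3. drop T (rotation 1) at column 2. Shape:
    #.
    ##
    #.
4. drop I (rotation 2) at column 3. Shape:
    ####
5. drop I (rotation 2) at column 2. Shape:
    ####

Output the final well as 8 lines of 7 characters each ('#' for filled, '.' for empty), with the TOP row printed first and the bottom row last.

Answer: ..####.
...####
......#
.....##
.....#.
..#..#.
..####.
..#..#.

Derivation:
Drop 1: T rot3 at col 4 lands with bottom-row=0; cleared 0 line(s) (total 0); column heights now [0 0 0 0 2 3 0], max=3
Drop 2: Z rot3 at col 5 lands with bottom-row=3; cleared 0 line(s) (total 0); column heights now [0 0 0 0 2 5 6], max=6
Drop 3: T rot1 at col 2 lands with bottom-row=0; cleared 0 line(s) (total 0); column heights now [0 0 3 2 2 5 6], max=6
Drop 4: I rot2 at col 3 lands with bottom-row=6; cleared 0 line(s) (total 0); column heights now [0 0 3 7 7 7 7], max=7
Drop 5: I rot2 at col 2 lands with bottom-row=7; cleared 0 line(s) (total 0); column heights now [0 0 8 8 8 8 7], max=8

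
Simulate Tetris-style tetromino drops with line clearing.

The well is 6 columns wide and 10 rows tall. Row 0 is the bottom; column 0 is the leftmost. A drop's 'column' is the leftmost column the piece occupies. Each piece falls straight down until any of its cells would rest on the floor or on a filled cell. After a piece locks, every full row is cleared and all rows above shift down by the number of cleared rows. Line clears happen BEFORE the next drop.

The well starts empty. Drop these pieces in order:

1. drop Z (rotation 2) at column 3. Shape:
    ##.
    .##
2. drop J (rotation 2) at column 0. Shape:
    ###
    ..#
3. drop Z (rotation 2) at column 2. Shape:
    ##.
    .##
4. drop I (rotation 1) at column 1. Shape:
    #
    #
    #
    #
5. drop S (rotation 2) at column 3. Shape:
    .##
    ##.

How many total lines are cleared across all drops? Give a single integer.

Drop 1: Z rot2 at col 3 lands with bottom-row=0; cleared 0 line(s) (total 0); column heights now [0 0 0 2 2 1], max=2
Drop 2: J rot2 at col 0 lands with bottom-row=0; cleared 0 line(s) (total 0); column heights now [2 2 2 2 2 1], max=2
Drop 3: Z rot2 at col 2 lands with bottom-row=2; cleared 0 line(s) (total 0); column heights now [2 2 4 4 3 1], max=4
Drop 4: I rot1 at col 1 lands with bottom-row=2; cleared 0 line(s) (total 0); column heights now [2 6 4 4 3 1], max=6
Drop 5: S rot2 at col 3 lands with bottom-row=4; cleared 0 line(s) (total 0); column heights now [2 6 4 5 6 6], max=6

Answer: 0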